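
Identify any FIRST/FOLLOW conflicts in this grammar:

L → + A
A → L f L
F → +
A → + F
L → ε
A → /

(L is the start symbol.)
No FIRST/FOLLOW conflicts.

Nullable non-terminals: L.

L: nullable alternative(s) L → ε; FOLLOW(L) = { $, 'f' }
  L → + A: FIRST \ {ε} = { '+' } — disjoint from FOLLOW(L)
  L → ε: FIRST \ {ε} = { } — this is the only nullable alternative, skip

A, F have no nullable alternative, so no FIRST/FOLLOW check is needed there.

No FIRST/FOLLOW conflicts found.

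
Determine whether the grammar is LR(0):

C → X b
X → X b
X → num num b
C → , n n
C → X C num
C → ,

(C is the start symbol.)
No. Shift-reduce conflict between [C → , .] and [C → , . n n]

Augment with C' → C and build the canonical LR(0) collection (I0 = CLOSURE({[C' → . C]}), then GOTO on every symbol after a dot until no new states appear). It has 12 states:
  I0: { [C → . , n n], [C → . ,], [C → . X C num], [C → . X b], [C' → . C], [X → . X b], [X → . num num b] }  — shift
  I1: { [C → , . n n], [C → , .] }  — shift, reduce
  I2: { [C' → C .] }  — accept
  I3: { [C → . , n n], [C → . ,], [C → . X C num], [C → . X b], [C → X . C num], [C → X . b], [X → . X b], [X → . num num b], [X → X . b] }  — shift
  I4: { [X → num . num b] }  — shift
  I5: { [X → num num . b] }  — shift
  I6: { [X → num num b .] }  — reduce
  I7: { [C → X C . num] }  — shift
  I8: { [C → X b .], [X → X b .] }  — 2 reduces
  I9: { [C → X C num .] }  — reduce
  I10: { [C → , n . n] }  — shift
  I11: { [C → , n n .] }  — reduce

Conflict in state I1:
  Shift-reduce conflict between [C → , .] and [C → , . n n]
So the grammar is NOT LR(0).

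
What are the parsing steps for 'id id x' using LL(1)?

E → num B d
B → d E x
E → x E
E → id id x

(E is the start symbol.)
LL(1) parsing maintains a stack (initially the start symbol over $) and the input. At each step: if the stack top is a terminal, match it against the current input token; if it is a non-terminal N, replace it with the RHS of M[N, lookahead] (the unique production whose predict set contains the lookahead).

Stack is shown with the top on the left.

Stack      Input      Action
----------------------------
E $        id id x $  output E → id id x
id id x $  id id x $  match 'id'
id x $     id x $     match 'id'
x $        x $        match 'x'
$          $          accept

The string is accepted.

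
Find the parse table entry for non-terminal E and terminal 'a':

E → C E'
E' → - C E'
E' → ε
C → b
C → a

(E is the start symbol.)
E → C E'

To find M[E, 'a'], we find productions for E where 'a' is in the predict set (PREDICT(N → α) = (FIRST(α) \ {ε}) ∪ (FOLLOW(N) if α ⇒* ε)).

Relevant sets:
  FIRST(C) = { 'a', 'b' }

E → C E': PREDICT = { 'a', 'b' }
  'a' is in predict set, so this production goes in M[E, 'a']

M[E, 'a'] = E → C E'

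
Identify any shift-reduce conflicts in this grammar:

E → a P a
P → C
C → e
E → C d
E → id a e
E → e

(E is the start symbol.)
A shift-reduce conflict occurs when an LR(0) state has both:
  - a complete (reduce) item [A → α .] (dot at the end), and
  - a shift item [B → β . c γ] (dot before a terminal).

Augment with E' → E and build the canonical LR(0) collection (I0 = CLOSURE({[E' → . E]}), then GOTO on every symbol after a dot until no new states appear). It has 13 states:
  I0: { [C → . e], [E → . C d], [E → . a P a], [E → . e], [E → . id a e], [E' → . E] }  — shift
  I1: { [E → C . d] }  — shift
  I2: { [E' → E .] }  — accept
  I3: { [C → . e], [E → a . P a], [P → . C] }  — shift
  I4: { [C → e .], [E → e .] }  — 2 reduces
  I5: { [E → id . a e] }  — shift
  I6: { [E → id a . e] }  — shift
  I7: { [E → id a e .] }  — reduce
  I8: { [P → C .] }  — reduce
  I9: { [E → a P . a] }  — shift
  I10: { [C → e .] }  — reduce
  I11: { [E → a P a .] }  — reduce
  I12: { [E → C d .] }  — reduce

No state contains both a complete item and a shift item.

Answer: No shift-reduce conflicts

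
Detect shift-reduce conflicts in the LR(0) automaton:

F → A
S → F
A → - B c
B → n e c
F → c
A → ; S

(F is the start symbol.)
No shift-reduce conflicts

Augment with F' → F and build the canonical LR(0) collection (I0 = CLOSURE({[F' → . F]}), then GOTO on every symbol after a dot until no new states appear). It has 13 states:
  I0: { [A → . - B c], [A → . ; S], [F → . A], [F → . c], [F' → . F] }  — shift
  I1: { [A → - . B c], [B → . n e c] }  — shift
  I2: { [A → . - B c], [A → . ; S], [A → ; . S], [F → . A], [F → . c], [S → . F] }  — shift
  I3: { [F → A .] }  — reduce
  I4: { [F' → F .] }  — accept
  I5: { [F → c .] }  — reduce
  I6: { [S → F .] }  — reduce
  I7: { [A → ; S .] }  — reduce
  I8: { [A → - B . c] }  — shift
  I9: { [B → n . e c] }  — shift
  I10: { [B → n e . c] }  — shift
  I11: { [B → n e c .] }  — reduce
  I12: { [A → - B c .] }  — reduce

No state contains both a complete item and a shift item.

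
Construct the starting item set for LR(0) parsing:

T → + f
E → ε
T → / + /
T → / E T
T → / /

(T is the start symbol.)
First, augment the grammar with T' → T
I₀ = CLOSURE({ [T' → . T] }):
  [T' → . T] has the dot before T: add [T → . + f], [T → . / + /], [T → . / E T], [T → . / /]
No further items can be added.

I₀ = { [T → . + f], [T → . / + /], [T → . / /], [T → . / E T], [T' → . T] }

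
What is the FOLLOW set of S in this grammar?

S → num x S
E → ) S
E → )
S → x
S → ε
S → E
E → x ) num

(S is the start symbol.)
To compute FOLLOW(S), find every occurrence of S on a right-hand side N → α S β: add FIRST(β) \ {ε}, and if β is empty or nullable also add FOLLOW(N). Iterate to a fixed point.

S is the start symbol, so $ ∈ FOLLOW(S).
In S → num x S: S is at the end; this adds FOLLOW(S) to itself — nothing new
In E → ) S: S is at the end, add FOLLOW(E)

The FOLLOW sets referred to above (computed the same way, to a fixed point):
  FOLLOW(E) = { $ }

Taking the union: FOLLOW(S) = { $ }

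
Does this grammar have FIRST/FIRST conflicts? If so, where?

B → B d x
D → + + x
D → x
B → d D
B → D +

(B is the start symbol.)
Yes. B → B d x / B → d D on { 'd' }; B → B d x / B → D '+' on { '+', 'x' }

FIRST sets of the non-terminals at (or reachable through a nullable prefix from) the front of some alternative:
  FIRST(B) = { '+', 'd', 'x' }
  FIRST(D) = { '+', 'x' }

Productions for B:
  B → B d x: FIRST = { '+', 'd', 'x' }
  B → d D: FIRST = { 'd' }
  B → D +: FIRST = { '+', 'x' }
Productions for D:
  D → + + x: FIRST = { '+' }
  D → x: FIRST = { 'x' }

Conflict for B: B → B d x and B → d D
  Overlap: { 'd' }
Conflict for B: B → B d x and B → D +
  Overlap: { '+', 'x' }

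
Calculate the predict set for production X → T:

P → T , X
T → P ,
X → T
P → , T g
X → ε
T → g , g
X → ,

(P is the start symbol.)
{ ',', 'g' }

PREDICT(X → T) = (FIRST(RHS) \ {ε}) ∪ (FOLLOW(X) if ε ∈ FIRST(RHS), i.e. RHS ⇒* ε)
FIRST(T) = { ',', 'g' }
FIRST(T) = { ',', 'g' }
ε ∉ FIRST(T), so FOLLOW(X) is not added.
PREDICT(X → T) = { ',', 'g' }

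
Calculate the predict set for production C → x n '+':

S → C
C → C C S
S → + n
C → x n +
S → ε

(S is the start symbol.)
{ 'x' }

PREDICT(C → x n '+') = (FIRST(RHS) \ {ε}) ∪ (FOLLOW(C) if ε ∈ FIRST(RHS), i.e. RHS ⇒* ε)
FIRST(x n '+') = { 'x' }
ε ∉ FIRST(x n '+'), so FOLLOW(C) is not added.
PREDICT(C → x n '+') = { 'x' }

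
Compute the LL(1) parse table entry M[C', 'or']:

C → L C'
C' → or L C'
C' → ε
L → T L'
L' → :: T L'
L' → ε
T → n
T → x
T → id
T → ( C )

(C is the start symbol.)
To find M[C', 'or'], we find productions for C' where 'or' is in the predict set (PREDICT(N → α) = (FIRST(α) \ {ε}) ∪ (FOLLOW(N) if α ⇒* ε)).

Relevant sets:
  FOLLOW(C') = { $, ')' }

C' → or L C': PREDICT = { 'or' }
  'or' is in predict set, so this production goes in M[C', 'or']
C' → ε: PREDICT = { $, ')' }

M[C', 'or'] = C' → or L C'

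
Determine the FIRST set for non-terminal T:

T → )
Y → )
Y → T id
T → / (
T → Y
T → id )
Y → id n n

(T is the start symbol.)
To compute FIRST(T), examine every production with T on the left-hand side, reading each right-hand side left to right until a non-nullable symbol is reached.

FIRST sets of the other non-terminals involved (by the same procedure, iterated to a fixed point):
  FIRST(Y) = { ')', '/', 'id' }

From T → ):
  - ')' is a terminal: add ')' and stop
From T → / (:
  - '/' is a terminal: add '/' and stop
From T → Y:
  - Y is a non-terminal: add FIRST(Y) \ {ε} = { ')', '/', 'id' }
    Y is not nullable, so stop
From T → id ):
  - id is a terminal: add 'id' and stop

Collecting: FIRST(T) = { ')', '/', 'id' }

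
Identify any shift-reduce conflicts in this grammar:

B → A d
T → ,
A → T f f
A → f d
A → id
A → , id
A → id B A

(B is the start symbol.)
A shift-reduce conflict occurs when an LR(0) state has both:
  - a complete (reduce) item [A → α .] (dot at the end), and
  - a shift item [B → β . c γ] (dot before a terminal).

Augment with B' → B and build the canonical LR(0) collection (I0 = CLOSURE({[B' → . B]}), then GOTO on every symbol after a dot until no new states appear). It has 14 states:
  I0: { [A → . , id], [A → . T f f], [A → . f d], [A → . id B A], [A → . id], [B → . A d], [B' → . B], [T → . ,] }  — shift
  I1: { [A → , . id], [T → , .] }  — shift, reduce
  I2: { [B → A . d] }  — shift
  I3: { [B' → B .] }  — accept
  I4: { [A → T . f f] }  — shift
  I5: { [A → f . d] }  — shift
  I6: { [A → . , id], [A → . T f f], [A → . f d], [A → . id B A], [A → . id], [A → id . B A], [A → id .], [B → . A d], [T → . ,] }  — shift, reduce
  I7: { [A → . , id], [A → . T f f], [A → . f d], [A → . id B A], [A → . id], [A → id B . A], [T → . ,] }  — shift
  I8: { [A → id B A .] }  — reduce
  I9: { [A → f d .] }  — reduce
  I10: { [A → T f . f] }  — shift
  I11: { [A → T f f .] }  — reduce
  I12: { [B → A d .] }  — reduce
  I13: { [A → , id .] }  — reduce

I1 contains reduce item [T → , .] and shift item [A → , . id] — shift-reduce conflict.
I6 contains reduce item [A → id .] and shift items [A → . , id], [A → . f d], [A → . id], [A → . id B A], [T → . ,] — shift-reduce conflict.

Answer: Yes — I1: [T → , .] vs [A → , . id]; I6: [A → id .] vs [A → . , id]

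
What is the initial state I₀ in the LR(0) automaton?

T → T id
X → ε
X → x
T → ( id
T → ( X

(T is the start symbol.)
First, augment the grammar with T' → T
I₀ = CLOSURE({ [T' → . T] }):
  [T' → . T] has the dot before T: add [T → . T id], [T → . ( id], [T → . ( X]
No further items can be added.

I₀ = { [T → . ( X], [T → . ( id], [T → . T id], [T' → . T] }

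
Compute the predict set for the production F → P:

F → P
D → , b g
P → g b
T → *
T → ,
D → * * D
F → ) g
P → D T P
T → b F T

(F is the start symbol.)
PREDICT(F → P) = (FIRST(RHS) \ {ε}) ∪ (FOLLOW(F) if ε ∈ FIRST(RHS), i.e. RHS ⇒* ε)
FIRST(P) = { '*', ',', 'g' }
FIRST(P) = { '*', ',', 'g' }
ε ∉ FIRST(P), so FOLLOW(F) is not added.
PREDICT(F → P) = { '*', ',', 'g' }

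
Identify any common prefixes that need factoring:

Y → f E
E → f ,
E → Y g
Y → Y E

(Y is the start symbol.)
No, left-factoring is not needed

Left-factoring is needed when two productions for the same non-terminal
share a common prefix on the right-hand side.

Productions for Y:
  Y → f E
  Y → Y E
Productions for E:
  E → f ,
  E → Y g

No common prefixes found.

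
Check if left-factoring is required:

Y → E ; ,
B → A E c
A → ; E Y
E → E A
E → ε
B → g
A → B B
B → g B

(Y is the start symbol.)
Yes, B has productions with common prefix 'g'

Left-factoring is needed when two productions for the same non-terminal
share a common prefix on the right-hand side.

Productions for B:
  B → A E c
  B → g
  B → g B
Productions for A:
  A → ; E Y
  A → B B
Productions for E:
  E → E A
  E → ε

Found common prefix 'g' in productions for B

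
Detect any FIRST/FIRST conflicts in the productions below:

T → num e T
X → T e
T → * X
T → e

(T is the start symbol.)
Productions for T:
  T → num e T: FIRST = { 'num' }
  T → * X: FIRST = { '*' }
  T → e: FIRST = { 'e' }
X has only one production, so no FIRST/FIRST conflict is possible there.

All alternatives of each non-terminal have pairwise disjoint FIRST sets.

Answer: No FIRST/FIRST conflicts.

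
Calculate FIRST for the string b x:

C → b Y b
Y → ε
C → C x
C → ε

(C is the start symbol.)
{ 'b' }

To compute FIRST(b x), process the symbols left to right:
Symbol b is a terminal. Add 'b' and stop.
FIRST(b x) = { 'b' }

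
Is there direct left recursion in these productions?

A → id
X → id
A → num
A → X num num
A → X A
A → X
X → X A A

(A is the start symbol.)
Yes, X is left-recursive

Direct left recursion occurs when N → N α for some non-terminal N (the right-hand side begins with the left-hand side itself).

A → id: starts with id
X → id: starts with id
A → num: starts with num
A → X num num: starts with X
A → X A: starts with X
A → X: starts with X
X → X A A: LEFT RECURSIVE (starts with X)

The grammar has direct left recursion on: X.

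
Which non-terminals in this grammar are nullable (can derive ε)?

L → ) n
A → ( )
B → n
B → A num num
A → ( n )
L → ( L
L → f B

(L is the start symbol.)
None

A non-terminal is nullable if it can derive ε (the empty string): either it has an ε-production, or it has a production whose right-hand side consists entirely of nullable non-terminals.

There are no ε-productions, so no non-terminal can derive ε.
No non-terminals are nullable.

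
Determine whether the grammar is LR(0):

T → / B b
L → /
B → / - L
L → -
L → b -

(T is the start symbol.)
Yes, the grammar is LR(0)

Augment with T' → T and build the canonical LR(0) collection (I0 = CLOSURE({[T' → . T]}), then GOTO on every symbol after a dot until no new states appear). It has 12 states:
  I0: { [T → . / B b], [T' → . T] }  — shift
  I1: { [B → . / - L], [T → / . B b] }  — shift
  I2: { [T' → T .] }  — accept
  I3: { [B → / . - L] }  — shift
  I4: { [T → / B . b] }  — shift
  I5: { [T → / B b .] }  — reduce
  I6: { [B → / - . L], [L → . -], [L → . /], [L → . b -] }  — shift
  I7: { [L → - .] }  — reduce
  I8: { [L → / .] }  — reduce
  I9: { [B → / - L .] }  — reduce
  I10: { [L → b . -] }  — shift
  I11: { [L → b - .] }  — reduce

Every state is either a pure shift/goto state or contains exactly one complete item and nothing to shift — no conflicts. The grammar is LR(0).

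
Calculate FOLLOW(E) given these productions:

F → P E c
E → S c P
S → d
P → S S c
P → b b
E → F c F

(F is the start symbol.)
{ 'c' }

In F → P E c: E is followed by c, add FIRST(c) \ {ε} = { 'c' }

Taking the union: FOLLOW(E) = { 'c' }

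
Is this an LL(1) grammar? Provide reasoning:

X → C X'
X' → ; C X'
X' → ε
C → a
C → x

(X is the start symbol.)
Relevant sets:
  FOLLOW(X') = { $ }

For X':
  PREDICT(X' → ';' C X') = { ';' }
  PREDICT(X' → ε) = { $ }
For C:
  PREDICT(C → a) = { 'a' }
  PREDICT(C → x) = { 'x' }
X has a single production, so nothing to check there.

All predict sets are disjoint. The grammar IS LL(1).

Answer: Yes, the grammar is LL(1).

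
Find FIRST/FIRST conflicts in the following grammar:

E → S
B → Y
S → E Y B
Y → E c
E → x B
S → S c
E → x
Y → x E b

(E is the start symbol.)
Yes. E → S / E → x B on { 'x' }; E → S / E → x on { 'x' }; E → x B / E → x on { 'x' }; S → E Y B / S → S c on { 'x' }; Y → E c / Y → x E b on { 'x' }

FIRST sets of the non-terminals at (or reachable through a nullable prefix from) the front of some alternative:
  FIRST(S) = { 'x' }
  FIRST(E) = { 'x' }

Productions for E:
  E → S: FIRST = { 'x' }
  E → x B: FIRST = { 'x' }
  E → x: FIRST = { 'x' }
Productions for S:
  S → E Y B: FIRST = { 'x' }
  S → S c: FIRST = { 'x' }
Productions for Y:
  Y → E c: FIRST = { 'x' }
  Y → x E b: FIRST = { 'x' }
B has only one production, so no FIRST/FIRST conflict is possible there.

Conflict for E: E → S and E → x B
  Overlap: { 'x' }
Conflict for E: E → S and E → x
  Overlap: { 'x' }
Conflict for E: E → x B and E → x
  Overlap: { 'x' }
Conflict for S: S → E Y B and S → S c
  Overlap: { 'x' }
Conflict for Y: Y → E c and Y → x E b
  Overlap: { 'x' }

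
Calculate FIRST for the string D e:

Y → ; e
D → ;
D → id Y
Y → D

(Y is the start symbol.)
FIRST sets of the non-terminals involved (from the grammar, by fixed-point iteration):
  FIRST(D) = { ';', 'id' }

To compute FIRST(D e), process the symbols left to right:
Symbol D is a non-terminal. Add FIRST(D) \ {ε} = { ';', 'id' }
D is not nullable (ε ∉ FIRST(D)), so stop here.
FIRST(D e) = { ';', 'id' }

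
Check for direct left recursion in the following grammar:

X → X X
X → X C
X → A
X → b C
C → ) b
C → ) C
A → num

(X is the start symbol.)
Direct left recursion occurs when N → N α for some non-terminal N (the right-hand side begins with the left-hand side itself).

X → X X: LEFT RECURSIVE (starts with X)
X → X C: LEFT RECURSIVE (starts with X)
X → A: starts with A
X → b C: starts with b
C → ) b: starts with ')'
C → ) C: starts with ')'
A → num: starts with num

The grammar has direct left recursion on: X.

Answer: Yes, X is left-recursive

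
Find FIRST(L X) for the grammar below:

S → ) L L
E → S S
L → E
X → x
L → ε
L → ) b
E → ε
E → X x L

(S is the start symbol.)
{ ')', 'x' }

FIRST sets of the non-terminals involved (from the grammar, by fixed-point iteration):
  FIRST(L) = { ')', 'x', ε }
  FIRST(X) = { 'x' }

To compute FIRST(L X), process the symbols left to right:
Symbol L is a non-terminal. Add FIRST(L) \ {ε} = { ')', 'x' }
L is nullable (ε ∈ FIRST(L)), continue to the next symbol.
Symbol X is a non-terminal. Add FIRST(X) \ {ε} = { 'x' }
X is not nullable (ε ∉ FIRST(X)), so stop here.
FIRST(L X) = { ')', 'x' }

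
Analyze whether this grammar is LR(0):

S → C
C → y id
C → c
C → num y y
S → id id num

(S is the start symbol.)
Yes, the grammar is LR(0)

A grammar is LR(0) if no state in the canonical LR(0) collection has:
  - both a shift item (dot before a terminal) and a complete item (shift-reduce conflict), or
  - two or more complete items (reduce-reduce conflict; the accept item [S' → S .] counts as a complete item here).

Augment with S' → S and build the canonical LR(0) collection (I0 = CLOSURE({[S' → . S]}), then GOTO on every symbol after a dot until no new states appear). It has 12 states:
  I0: { [C → . c], [C → . num y y], [C → . y id], [S → . C], [S → . id id num], [S' → . S] }  — shift
  I1: { [S → C .] }  — reduce
  I2: { [S' → S .] }  — accept
  I3: { [C → c .] }  — reduce
  I4: { [S → id . id num] }  — shift
  I5: { [C → num . y y] }  — shift
  I6: { [C → y . id] }  — shift
  I7: { [C → y id .] }  — reduce
  I8: { [C → num y . y] }  — shift
  I9: { [C → num y y .] }  — reduce
  I10: { [S → id id . num] }  — shift
  I11: { [S → id id num .] }  — reduce

Every state is either a pure shift/goto state or contains exactly one complete item and nothing to shift — no conflicts. The grammar is LR(0).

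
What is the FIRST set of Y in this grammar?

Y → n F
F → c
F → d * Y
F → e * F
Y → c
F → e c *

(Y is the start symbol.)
{ 'c', 'n' }

To compute FIRST(Y), examine every production with Y on the left-hand side, reading each right-hand side left to right until a non-nullable symbol is reached.

From Y → n F:
  - n is a terminal: add 'n' and stop
From Y → c:
  - c is a terminal: add 'c' and stop

Collecting: FIRST(Y) = { 'c', 'n' }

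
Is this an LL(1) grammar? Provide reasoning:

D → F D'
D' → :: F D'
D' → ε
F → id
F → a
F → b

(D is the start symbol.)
Yes, the grammar is LL(1).

A grammar is LL(1) if for each non-terminal N with multiple productions, the predict sets of those productions are pairwise disjoint, where PREDICT(N → α) = (FIRST(α) \ {ε}) ∪ (FOLLOW(N) if α ⇒* ε).

Relevant sets:
  FOLLOW(D') = { $ }

For D':
  PREDICT(D' → :: F D') = { '::' }
  PREDICT(D' → ε) = { $ }
For F:
  PREDICT(F → id) = { 'id' }
  PREDICT(F → a) = { 'a' }
  PREDICT(F → b) = { 'b' }
D has a single production, so nothing to check there.

All predict sets are disjoint. The grammar IS LL(1).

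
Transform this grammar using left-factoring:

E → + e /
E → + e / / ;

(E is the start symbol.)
E → + e / E'
E' → ε
E' → / ;

Left-factoring transforms A → αβ₁ | αβ₂ into A → αA' and A' → β₁ | β₂
(α is the longest common prefix among the alternatives). Repeat until
no nonterminal has two alternatives with a common prefix.

Round 1: E has alternatives sharing prefix '+ e /'. Introduce E': E → + e / E'
  Add: E' → ε
  Add: E' → / ;

No remaining common prefixes — done.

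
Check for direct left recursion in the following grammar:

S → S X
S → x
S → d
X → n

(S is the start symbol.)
Direct left recursion occurs when N → N α for some non-terminal N (the right-hand side begins with the left-hand side itself).

S → S X: LEFT RECURSIVE (starts with S)
S → x: starts with x
S → d: starts with d
X → n: starts with n

The grammar has direct left recursion on: S.

Answer: Yes, S is left-recursive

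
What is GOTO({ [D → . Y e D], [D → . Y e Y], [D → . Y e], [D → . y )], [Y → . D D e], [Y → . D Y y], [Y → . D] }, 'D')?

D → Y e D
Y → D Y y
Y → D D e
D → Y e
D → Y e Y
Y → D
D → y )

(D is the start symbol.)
GOTO(I, 'D') = CLOSURE({ [A → αX.β] : [A → α.Xβ] ∈ I, X = 'D' })

Items with dot before 'D', with the dot advanced:
  [Y → . D] → [Y → D .]
  [Y → . D D e] → [Y → D . D e]
  [Y → . D Y y] → [Y → D . Y y]
Closure of the advanced items:
  [Y → D . D e] has the dot before D: add [D → . Y e D], [D → . Y e], [D → . Y e Y], [D → . y )]
  [Y → D . Y y] has the dot before Y: add [Y → . D Y y], [Y → . D D e], [Y → . D]

GOTO = { [D → . Y e D], [D → . Y e Y], [D → . Y e], [D → . y )], [Y → . D D e], [Y → . D Y y], [Y → . D], [Y → D . D e], [Y → D . Y y], [Y → D .] }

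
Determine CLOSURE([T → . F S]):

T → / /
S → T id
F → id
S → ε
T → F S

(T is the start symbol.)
{ [F → . id], [T → . F S] }

Start with: [T → . F S]
  [T → . F S] has the dot before F: add [F → . id]
No further items can be added.

CLOSURE = { [F → . id], [T → . F S] }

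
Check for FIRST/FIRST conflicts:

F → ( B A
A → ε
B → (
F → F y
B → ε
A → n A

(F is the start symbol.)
A FIRST/FIRST conflict occurs when two productions N → α and N → β for the same non-terminal have FIRST(α) ∩ FIRST(β) ≠ ∅ (with ε ∈ FIRST of a nullable right-hand side, so two nullable alternatives also conflict).

FIRST sets of the non-terminals at (or reachable through a nullable prefix from) the front of some alternative:
  FIRST(F) = { '(' }

Productions for F:
  F → ( B A: FIRST = { '(' }
  F → F y: FIRST = { '(' }
Productions for A:
  A → ε: FIRST = { ε }
  A → n A: FIRST = { 'n' }
Productions for B:
  B → (: FIRST = { '(' }
  B → ε: FIRST = { ε }

Conflict for F: F → ( B A and F → F y
  Overlap: { '(' }

Answer: Yes. F → '(' B A / F → F y on { '(' }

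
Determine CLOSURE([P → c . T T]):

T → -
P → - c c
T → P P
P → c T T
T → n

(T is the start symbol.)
{ [P → . - c c], [P → . c T T], [P → c . T T], [T → . -], [T → . P P], [T → . n] }

To compute CLOSURE, for each item [A → α.Bβ] where B is a non-terminal, add [B → .γ] for all productions B → γ; repeat for the newly added items until nothing changes.

Start with: [P → c . T T]
  [P → c . T T] has the dot before T: add [T → . -], [T → . P P], [T → . n]
  [T → . P P] has the dot before P: add [P → . - c c], [P → . c T T]
No further items can be added.

CLOSURE = { [P → . - c c], [P → . c T T], [P → c . T T], [T → . -], [T → . P P], [T → . n] }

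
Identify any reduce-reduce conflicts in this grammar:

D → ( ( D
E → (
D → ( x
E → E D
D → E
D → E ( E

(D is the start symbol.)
A reduce-reduce conflict occurs when an LR(0) state has two complete items [A → α .] and [B → β .] — both call for a reduction, and with no lookahead the parser cannot choose between them.

Augment with D' → D and build the canonical LR(0) collection (I0 = CLOSURE({[D' → . D]}), then GOTO on every symbol after a dot until no new states appear). It has 11 states:
  I0: { [D → . ( ( D], [D → . ( x], [D → . E ( E], [D → . E], [D' → . D], [E → . (], [E → . E D] }  — shift
  I1: { [D → ( . ( D], [D → ( . x], [E → ( .] }  — shift, reduce
  I2: { [D' → D .] }  — accept
  I3: { [D → . ( ( D], [D → . ( x], [D → . E ( E], [D → . E], [D → E . ( E], [D → E .], [E → . (], [E → . E D], [E → E . D] }  — shift, reduce
  I4: { [D → ( . ( D], [D → ( . x], [D → E ( . E], [E → ( .], [E → . (], [E → . E D] }  — shift, reduce
  I5: { [E → E D .] }  — reduce
  I6: { [D → ( ( . D], [D → . ( ( D], [D → . ( x], [D → . E ( E], [D → . E], [E → ( .], [E → . (], [E → . E D] }  — shift, reduce
  I7: { [D → . ( ( D], [D → . ( x], [D → . E ( E], [D → . E], [D → E ( E .], [E → . (], [E → . E D], [E → E . D] }  — shift, reduce
  I8: { [D → ( x .] }  — reduce
  I9: { [D → ( ( D .] }  — reduce
  I10: { [D → ( ( . D], [D → . ( ( D], [D → . ( x], [D → . E ( E], [D → . E], [E → . (], [E → . E D] }  — shift

No state contains more than one complete item.

Answer: No reduce-reduce conflicts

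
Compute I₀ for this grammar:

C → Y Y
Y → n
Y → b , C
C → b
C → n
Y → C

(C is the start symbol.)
{ [C → . Y Y], [C → . b], [C → . n], [C' → . C], [Y → . C], [Y → . b , C], [Y → . n] }

First, augment the grammar with C' → C
I₀ = CLOSURE({ [C' → . C] }):
  [C' → . C] has the dot before C: add [C → . Y Y], [C → . b], [C → . n]
  [C → . Y Y] has the dot before Y: add [Y → . n], [Y → . b , C], [Y → . C]
No further items can be added.

I₀ = { [C → . Y Y], [C → . b], [C → . n], [C' → . C], [Y → . C], [Y → . b , C], [Y → . n] }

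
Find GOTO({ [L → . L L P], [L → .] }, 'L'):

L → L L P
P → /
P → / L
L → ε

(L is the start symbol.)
{ [L → . L L P], [L → .], [L → L . L P] }

GOTO(I, 'L') = CLOSURE({ [A → αX.β] : [A → α.Xβ] ∈ I, X = 'L' })

Items with dot before 'L', with the dot advanced:
  [L → . L L P] → [L → L . L P]
Closure of the advanced items:
  [L → L . L P] has the dot before L: add [L → . L L P], [L → .]

GOTO = { [L → . L L P], [L → .], [L → L . L P] }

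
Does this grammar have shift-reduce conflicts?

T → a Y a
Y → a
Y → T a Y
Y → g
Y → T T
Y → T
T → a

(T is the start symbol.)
Yes — I2: [T → a .] vs [T → . a]; I3: [Y → T .] vs [T → . a]; I5: [T → a .] vs [T → . a]; I9: [T → a .] vs [T → . a]; I10: [Y → T a Y .] vs [T → a Y . a]

Augment with T' → T and build the canonical LR(0) collection (I0 = CLOSURE({[T' → . T]}), then GOTO on every symbol after a dot until no new states appear). It has 11 states:
  I0: { [T → . a Y a], [T → . a], [T' → . T] }  — shift
  I1: { [T' → T .] }  — accept
  I2: { [T → . a Y a], [T → . a], [T → a . Y a], [T → a .], [Y → . T T], [Y → . T a Y], [Y → . T], [Y → . a], [Y → . g] }  — shift, reduce
  I3: { [T → . a Y a], [T → . a], [Y → T . T], [Y → T . a Y], [Y → T .] }  — shift, reduce
  I4: { [T → a Y . a] }  — shift
  I5: { [T → . a Y a], [T → . a], [T → a . Y a], [T → a .], [Y → . T T], [Y → . T a Y], [Y → . T], [Y → . a], [Y → . g], [Y → a .] }  — shift, 2 reduces
  I6: { [Y → g .] }  — reduce
  I7: { [T → a Y a .] }  — reduce
  I8: { [Y → T T .] }  — reduce
  I9: { [T → . a Y a], [T → . a], [T → a . Y a], [T → a .], [Y → . T T], [Y → . T a Y], [Y → . T], [Y → . a], [Y → . g], [Y → T a . Y] }  — shift, reduce
  I10: { [T → a Y . a], [Y → T a Y .] }  — shift, reduce

I2 contains reduce item [T → a .] and shift items [T → . a], [T → . a Y a], [Y → . a], [Y → . g] — shift-reduce conflict.
I3 contains reduce item [Y → T .] and shift items [T → . a], [T → . a Y a], [Y → T . a Y] — shift-reduce conflict.
I5 contains reduce items [T → a .], [Y → a .] and shift items [T → . a], [T → . a Y a], [Y → . a], [Y → . g] — shift-reduce conflict.
I9 contains reduce item [T → a .] and shift items [T → . a], [T → . a Y a], [Y → . a], [Y → . g] — shift-reduce conflict.
I10 contains reduce item [Y → T a Y .] and shift item [T → a Y . a] — shift-reduce conflict.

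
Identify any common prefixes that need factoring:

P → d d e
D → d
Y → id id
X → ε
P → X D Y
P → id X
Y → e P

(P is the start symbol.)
Left-factoring is needed when two productions for the same non-terminal
share a common prefix on the right-hand side.

Productions for P:
  P → d d e
  P → X D Y
  P → id X
Productions for Y:
  Y → id id
  Y → e P

No common prefixes found.

Answer: No, left-factoring is not needed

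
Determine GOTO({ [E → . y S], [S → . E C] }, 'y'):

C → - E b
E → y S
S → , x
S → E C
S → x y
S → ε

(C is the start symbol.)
{ [E → . y S], [E → y . S], [S → . , x], [S → . E C], [S → . x y], [S → .] }

GOTO(I, 'y') = CLOSURE({ [A → αX.β] : [A → α.Xβ] ∈ I, X = 'y' })

Items with dot before 'y', with the dot advanced:
  [E → . y S] → [E → y . S]
Closure of the advanced items:
  [E → y . S] has the dot before S: add [S → . , x], [S → . E C], [S → . x y], [S → .]
  [S → . E C] has the dot before E: add [E → . y S]

GOTO = { [E → . y S], [E → y . S], [S → . , x], [S → . E C], [S → . x y], [S → .] }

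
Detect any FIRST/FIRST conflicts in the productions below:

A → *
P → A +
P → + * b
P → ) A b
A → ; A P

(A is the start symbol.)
FIRST sets of the non-terminals at (or reachable through a nullable prefix from) the front of some alternative:
  FIRST(A) = { '*', ';' }

Productions for A:
  A → *: FIRST = { '*' }
  A → ; A P: FIRST = { ';' }
Productions for P:
  P → A +: FIRST = { '*', ';' }
  P → + * b: FIRST = { '+' }
  P → ) A b: FIRST = { ')' }

All alternatives of each non-terminal have pairwise disjoint FIRST sets.

Answer: No FIRST/FIRST conflicts.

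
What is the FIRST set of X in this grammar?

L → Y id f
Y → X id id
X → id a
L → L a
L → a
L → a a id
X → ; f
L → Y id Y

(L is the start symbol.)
To compute FIRST(X), examine every production with X on the left-hand side, reading each right-hand side left to right until a non-nullable symbol is reached.

From X → id a:
  - id is a terminal: add 'id' and stop
From X → ; f:
  - ';' is a terminal: add ';' and stop

Collecting: FIRST(X) = { ';', 'id' }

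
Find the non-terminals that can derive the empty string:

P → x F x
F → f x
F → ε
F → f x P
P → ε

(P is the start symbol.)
{ 'F', 'P' }

A non-terminal is nullable if it can derive ε (the empty string): either it has an ε-production, or it has a production whose right-hand side consists entirely of nullable non-terminals.

ε-productions: F → ε, P → ε
So F, P are immediately nullable.
Every non-terminal is now nullable.
Nullable = { 'F', 'P' }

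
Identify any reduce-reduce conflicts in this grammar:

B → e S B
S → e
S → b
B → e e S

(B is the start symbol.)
A reduce-reduce conflict occurs when an LR(0) state has two complete items [A → α .] and [B → β .] — both call for a reduction, and with no lookahead the parser cannot choose between them.

Augment with B' → B and build the canonical LR(0) collection (I0 = CLOSURE({[B' → . B]}), then GOTO on every symbol after a dot until no new states appear). It has 9 states:
  I0: { [B → . e S B], [B → . e e S], [B' → . B] }  — shift
  I1: { [B' → B .] }  — accept
  I2: { [B → e . S B], [B → e . e S], [S → . b], [S → . e] }  — shift
  I3: { [B → . e S B], [B → . e e S], [B → e S . B] }  — shift
  I4: { [S → b .] }  — reduce
  I5: { [B → e e . S], [S → . b], [S → . e], [S → e .] }  — shift, reduce
  I6: { [B → e e S .] }  — reduce
  I7: { [S → e .] }  — reduce
  I8: { [B → e S B .] }  — reduce

No state contains more than one complete item.

Answer: No reduce-reduce conflicts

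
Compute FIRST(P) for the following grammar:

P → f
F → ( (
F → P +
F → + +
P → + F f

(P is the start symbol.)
To compute FIRST(P), examine every production with P on the left-hand side, reading each right-hand side left to right until a non-nullable symbol is reached.

From P → f:
  - f is a terminal: add 'f' and stop
From P → + F f:
  - '+' is a terminal: add '+' and stop

Collecting: FIRST(P) = { '+', 'f' }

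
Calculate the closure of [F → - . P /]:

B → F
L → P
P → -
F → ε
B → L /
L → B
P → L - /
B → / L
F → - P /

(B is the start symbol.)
{ [B → . / L], [B → . F], [B → . L /], [F → - . P /], [F → . - P /], [F → .], [L → . B], [L → . P], [P → . -], [P → . L - /] }

Start with: [F → - . P /]
  [F → - . P /] has the dot before P: add [P → . -], [P → . L - /]
  [P → . L - /] has the dot before L: add [L → . P], [L → . B]
  [L → . B] has the dot before B: add [B → . F], [B → . L /], [B → . / L]
  [B → . F] has the dot before F: add [F → .], [F → . - P /]
No further items can be added.

CLOSURE = { [B → . / L], [B → . F], [B → . L /], [F → - . P /], [F → . - P /], [F → .], [L → . B], [L → . P], [P → . -], [P → . L - /] }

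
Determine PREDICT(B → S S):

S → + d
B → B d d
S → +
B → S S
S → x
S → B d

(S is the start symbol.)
PREDICT(B → S S) = (FIRST(RHS) \ {ε}) ∪ (FOLLOW(B) if ε ∈ FIRST(RHS), i.e. RHS ⇒* ε)
FIRST(S) = { '+', 'x' }
FIRST(S S) = { '+', 'x' }
ε ∉ FIRST(S S), so FOLLOW(B) is not added.
PREDICT(B → S S) = { '+', 'x' }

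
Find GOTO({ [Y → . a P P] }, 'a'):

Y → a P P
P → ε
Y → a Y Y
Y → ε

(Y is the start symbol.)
{ [P → .], [Y → a . P P] }

GOTO(I, 'a') = CLOSURE({ [A → αX.β] : [A → α.Xβ] ∈ I, X = 'a' })

Items with dot before 'a', with the dot advanced:
  [Y → . a P P] → [Y → a . P P]
Closure of the advanced items:
  [Y → a . P P] has the dot before P: add [P → .]

GOTO = { [P → .], [Y → a . P P] }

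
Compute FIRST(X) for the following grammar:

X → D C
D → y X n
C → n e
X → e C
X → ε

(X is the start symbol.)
To compute FIRST(X), examine every production with X on the left-hand side, reading each right-hand side left to right until a non-nullable symbol is reached.

FIRST sets of the other non-terminals involved (by the same procedure, iterated to a fixed point):
  FIRST(D) = { 'y' }

From X → D C:
  - D is a non-terminal: add FIRST(D) \ {ε} = { 'y' }
    D is not nullable, so stop
From X → e C:
  - e is a terminal: add 'e' and stop
From X → ε:
  - ε-production, so ε ∈ FIRST(X)

Collecting: FIRST(X) = { 'e', 'y', ε }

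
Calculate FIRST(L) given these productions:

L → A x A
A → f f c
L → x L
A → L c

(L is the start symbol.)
{ 'f', 'x' }

To compute FIRST(L), examine every production with L on the left-hand side, reading each right-hand side left to right until a non-nullable symbol is reached.

FIRST sets of the other non-terminals involved (by the same procedure, iterated to a fixed point):
  FIRST(A) = { 'f', 'x' }

From L → A x A:
  - A is a non-terminal: add FIRST(A) \ {ε} = { 'f', 'x' }
    A is not nullable, so stop
From L → x L:
  - x is a terminal: add 'x' and stop

Collecting: FIRST(L) = { 'f', 'x' }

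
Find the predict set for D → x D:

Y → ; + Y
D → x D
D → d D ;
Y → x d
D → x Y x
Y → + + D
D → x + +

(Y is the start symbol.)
PREDICT(D → x D) = (FIRST(RHS) \ {ε}) ∪ (FOLLOW(D) if ε ∈ FIRST(RHS), i.e. RHS ⇒* ε)
FIRST(x D) = { 'x' }
ε ∉ FIRST(x D), so FOLLOW(D) is not added.
PREDICT(D → x D) = { 'x' }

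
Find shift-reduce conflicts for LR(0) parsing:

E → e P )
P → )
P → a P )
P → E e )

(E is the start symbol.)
No shift-reduce conflicts

A shift-reduce conflict occurs when an LR(0) state has both:
  - a complete (reduce) item [A → α .] (dot at the end), and
  - a shift item [B → β . c γ] (dot before a terminal).

Augment with E' → E and build the canonical LR(0) collection (I0 = CLOSURE({[E' → . E]}), then GOTO on every symbol after a dot until no new states appear). It has 12 states:
  I0: { [E → . e P )], [E' → . E] }  — shift
  I1: { [E' → E .] }  — accept
  I2: { [E → . e P )], [E → e . P )], [P → . )], [P → . E e )], [P → . a P )] }  — shift
  I3: { [P → ) .] }  — reduce
  I4: { [P → E . e )] }  — shift
  I5: { [E → e P . )] }  — shift
  I6: { [E → . e P )], [P → . )], [P → . E e )], [P → . a P )], [P → a . P )] }  — shift
  I7: { [P → a P . )] }  — shift
  I8: { [P → a P ) .] }  — reduce
  I9: { [E → e P ) .] }  — reduce
  I10: { [P → E e . )] }  — shift
  I11: { [P → E e ) .] }  — reduce

No state contains both a complete item and a shift item.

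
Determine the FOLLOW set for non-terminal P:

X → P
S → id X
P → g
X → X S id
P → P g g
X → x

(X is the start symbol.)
To compute FOLLOW(P), find every occurrence of P on a right-hand side N → α P β: add FIRST(β) \ {ε}, and if β is empty or nullable also add FOLLOW(N). Iterate to a fixed point.

In X → P: P is at the end, add FOLLOW(X)
In P → P g g: P is followed by g g, add FIRST(g g) \ {ε} = { 'g' }

The FOLLOW sets referred to above (computed the same way, to a fixed point):
  FOLLOW(X) = { $, 'id' }

Taking the union: FOLLOW(P) = { $, 'g', 'id' }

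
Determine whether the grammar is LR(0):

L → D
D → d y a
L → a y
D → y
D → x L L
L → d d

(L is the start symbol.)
A grammar is LR(0) if no state in the canonical LR(0) collection has:
  - both a shift item (dot before a terminal) and a complete item (shift-reduce conflict), or
  - two or more complete items (reduce-reduce conflict; the accept item [L' → L .] counts as a complete item here).

Augment with L' → L and build the canonical LR(0) collection (I0 = CLOSURE({[L' → . L]}), then GOTO on every symbol after a dot until no new states appear). It has 13 states:
  I0: { [D → . d y a], [D → . x L L], [D → . y], [L → . D], [L → . a y], [L → . d d], [L' → . L] }  — shift
  I1: { [L → D .] }  — reduce
  I2: { [L' → L .] }  — accept
  I3: { [L → a . y] }  — shift
  I4: { [D → d . y a], [L → d . d] }  — shift
  I5: { [D → . d y a], [D → . x L L], [D → . y], [D → x . L L], [L → . D], [L → . a y], [L → . d d] }  — shift
  I6: { [D → y .] }  — reduce
  I7: { [D → . d y a], [D → . x L L], [D → . y], [D → x L . L], [L → . D], [L → . a y], [L → . d d] }  — shift
  I8: { [D → x L L .] }  — reduce
  I9: { [L → d d .] }  — reduce
  I10: { [D → d y . a] }  — shift
  I11: { [D → d y a .] }  — reduce
  I12: { [L → a y .] }  — reduce

Every state is either a pure shift/goto state or contains exactly one complete item and nothing to shift — no conflicts. The grammar is LR(0).

Answer: Yes, the grammar is LR(0)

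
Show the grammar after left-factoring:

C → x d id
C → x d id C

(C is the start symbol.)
C → x d id C'
C' → ε
C' → C

Left-factoring transforms A → αβ₁ | αβ₂ into A → αA' and A' → β₁ | β₂
(α is the longest common prefix among the alternatives). Repeat until
no nonterminal has two alternatives with a common prefix.

Round 1: C has alternatives sharing prefix 'x d id'. Introduce C': C → x d id C'
  Add: C' → ε
  Add: C' → C

No remaining common prefixes — done.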